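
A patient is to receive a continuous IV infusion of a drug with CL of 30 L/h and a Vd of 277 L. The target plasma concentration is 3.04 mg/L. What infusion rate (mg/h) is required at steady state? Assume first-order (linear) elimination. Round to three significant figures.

91.2 mg/h

R₀ = 30.00 × 3.04 = 91.20 mg/h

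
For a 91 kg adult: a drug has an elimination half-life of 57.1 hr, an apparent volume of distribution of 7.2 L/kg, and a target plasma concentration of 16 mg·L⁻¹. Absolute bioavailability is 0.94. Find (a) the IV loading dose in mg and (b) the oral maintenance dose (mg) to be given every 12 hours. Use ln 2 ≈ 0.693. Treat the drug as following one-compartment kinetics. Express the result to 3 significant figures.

(a) 10500 mg; (b) 1620 mg

Total Vd = 7.2 × 91 = 655.2 L
LD = Vd × C = 655.2 × 16 = 10480 mg
CL = 0.693 × Vd / t½ = 0.693 × 655.2 / 57.1 = 7.952 L/h
D = CL × Css × τ / F = 7.952 × 16 × 12 / 0.94 = 1624 mg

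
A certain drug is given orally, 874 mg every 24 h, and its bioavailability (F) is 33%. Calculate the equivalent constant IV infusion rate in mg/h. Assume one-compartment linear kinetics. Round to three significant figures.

12.0 mg/h

Equivalent systemic input: infusion rate = F·D/τ.
Rate = 0.33 × 874 / 24 = 12.02 mg/h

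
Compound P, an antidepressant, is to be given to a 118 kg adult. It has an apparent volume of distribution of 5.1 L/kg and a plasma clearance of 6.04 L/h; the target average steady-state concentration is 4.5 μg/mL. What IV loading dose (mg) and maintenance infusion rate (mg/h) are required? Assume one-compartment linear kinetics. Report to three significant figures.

(a) 2710 mg; (b) 27.2 mg/h

Vd(total) = 118 kg × 5.1 L/kg = 601.8 L
Loading dose = Vd × C = 601.8 × 4.5 = 2708 mg
Maintenance: replace elimination → rate = CL × Css = 6.040 × 4.5 = 27.18 mg/h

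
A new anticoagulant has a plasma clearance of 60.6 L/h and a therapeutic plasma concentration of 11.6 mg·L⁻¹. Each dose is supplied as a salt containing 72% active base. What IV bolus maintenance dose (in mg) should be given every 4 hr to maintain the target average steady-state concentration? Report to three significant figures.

3910 mg

At steady state, dose per interval replaces the amount cleared in that interval: S·D/τ = CL·Css.
D = CL × Css × τ / S = 60.60 × 11.6 × 4 / 0.72 = 3905 mg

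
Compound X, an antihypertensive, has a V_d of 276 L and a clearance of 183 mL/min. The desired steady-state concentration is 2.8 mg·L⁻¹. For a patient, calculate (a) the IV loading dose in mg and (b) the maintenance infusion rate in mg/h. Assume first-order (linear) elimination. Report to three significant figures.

(a) 773 mg; (b) 30.7 mg/h

Loading dose = Vd × C = 276.0 × 2.8 = 772.8 mg
CL = 183 mL/min × 60/1000 = 10.98 L/h
Infusion rate = 10.98 L/h × 2.8 mg/L = 30.74 mg/h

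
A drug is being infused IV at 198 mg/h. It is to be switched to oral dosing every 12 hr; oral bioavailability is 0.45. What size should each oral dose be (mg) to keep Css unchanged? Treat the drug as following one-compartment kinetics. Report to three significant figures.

5280 mg

To maintain the same Css, the systemic dosing rate must be unchanged: F·D/τ = infusion rate.
D = rate × τ / F = 198 × 12 / 0.45 = 5280 mg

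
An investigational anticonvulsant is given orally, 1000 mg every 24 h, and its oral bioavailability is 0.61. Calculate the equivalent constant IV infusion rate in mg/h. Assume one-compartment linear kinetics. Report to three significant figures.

25.4 mg/h

Equivalent systemic input: infusion rate = F·D/τ.
Rate = 0.61 × 1000 / 24 = 25.42 mg/h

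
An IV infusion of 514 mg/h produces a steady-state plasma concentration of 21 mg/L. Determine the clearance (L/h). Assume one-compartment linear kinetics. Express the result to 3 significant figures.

24.5 L/h

At steady state, infusion rate = CL × Css, so CL = rate / Css.
CL = 514 / 21 = 24.48 L/h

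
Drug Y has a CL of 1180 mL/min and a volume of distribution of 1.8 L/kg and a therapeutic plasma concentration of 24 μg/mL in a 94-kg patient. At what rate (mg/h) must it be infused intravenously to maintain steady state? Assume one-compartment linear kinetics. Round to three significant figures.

Convert clearance: 1180 mL/min × 60 min/h ÷ 1000 mL/L = 70.80 L/h
At steady state, infusion rate equals elimination rate: rate in = CL × Css.
Rate = CL × Css = 70.80 × 24 = 1699 mg/h

1700 mg/h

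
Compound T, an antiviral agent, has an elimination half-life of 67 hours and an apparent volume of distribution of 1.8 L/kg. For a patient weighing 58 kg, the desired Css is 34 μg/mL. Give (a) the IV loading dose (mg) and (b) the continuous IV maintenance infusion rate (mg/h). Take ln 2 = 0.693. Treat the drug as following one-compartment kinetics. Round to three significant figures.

Total Vd = 1.8 × 58 = 104.4 L
LD = Vd × C = 104.4 × 34 = 3550 mg
CL = 0.693 × Vd / t½ = 0.693 × 104.4 / 67 = 1.080 L/h
Infusion rate = CL × Css = 1.080 × 34 = 36.72 mg/h

(a) 3550 mg; (b) 36.7 mg/h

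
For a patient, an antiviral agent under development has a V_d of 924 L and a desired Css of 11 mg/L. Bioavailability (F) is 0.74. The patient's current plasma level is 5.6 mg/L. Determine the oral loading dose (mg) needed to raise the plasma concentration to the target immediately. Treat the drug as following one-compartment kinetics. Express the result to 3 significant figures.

6740 mg

Concentration deficit ΔC = 11 − 5.6 = 5.400 mg/L
LD = Vd × ΔC / F = 924.0 × 5.400 / 0.74 = 6743 mg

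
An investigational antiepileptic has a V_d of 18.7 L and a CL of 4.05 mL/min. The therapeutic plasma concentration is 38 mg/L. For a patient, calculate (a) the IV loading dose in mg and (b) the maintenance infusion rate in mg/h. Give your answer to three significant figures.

Loading: fill Vd to C_target → 18.70 L × 38 mg/L = 710.6 mg
CL = 4.05 mL/min × 60/1000 = 0.2430 L/h
Maintenance infusion rate = CL × Css = 0.2430 × 38 = 9.234 mg/h

(a) 711 mg; (b) 9.23 mg/h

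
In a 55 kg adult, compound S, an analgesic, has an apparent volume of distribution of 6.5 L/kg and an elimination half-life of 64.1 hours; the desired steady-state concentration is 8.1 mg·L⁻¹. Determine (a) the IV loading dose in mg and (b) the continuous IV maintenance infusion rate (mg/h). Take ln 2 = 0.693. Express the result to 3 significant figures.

(a) 2900 mg; (b) 31.3 mg/h

Total Vd = 6.5 × 55 = 357.5 L
LD = Vd × C = 357.5 × 8.1 = 2896 mg
CL = 0.693 × Vd / t½ = 0.693 × 357.5 / 64.1 = 3.865 L/h
Infusion rate = CL × Css = 3.865 × 8.1 = 31.31 mg/h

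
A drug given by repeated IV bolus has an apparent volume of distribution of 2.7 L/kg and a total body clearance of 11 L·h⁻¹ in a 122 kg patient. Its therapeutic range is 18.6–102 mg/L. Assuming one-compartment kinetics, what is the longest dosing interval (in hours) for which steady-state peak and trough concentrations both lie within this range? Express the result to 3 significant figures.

Vd(total) = 122 kg × 2.7 L/kg = 329.4 L
k = CL / Vd = 11.00 / 329.4 = 0.03339 h⁻¹
Between IV bolus doses, concentration decays as C = C₀·e^(−kτ), so C_peak/C_trough = e^(kτ).
τ_max = ln(C_peak/C_trough) / k = ln(102/18.6) / 0.03339 = 1.702 / 0.03339 = 50.97 h

51.0 h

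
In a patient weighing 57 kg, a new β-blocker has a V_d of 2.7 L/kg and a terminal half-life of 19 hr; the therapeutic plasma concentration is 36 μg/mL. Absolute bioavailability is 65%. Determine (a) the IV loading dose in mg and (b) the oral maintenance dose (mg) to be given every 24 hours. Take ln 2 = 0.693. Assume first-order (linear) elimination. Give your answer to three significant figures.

(a) 5540 mg; (b) 7460 mg

Total Vd = 2.7 × 57 = 153.9 L
LD = Vd × C = 153.9 × 36 = 5540 mg
CL = 0.693 × Vd / t½ = 0.693 × 153.9 / 19 = 5.613 L/h
D = CL × Css × τ / F = 5.613 × 36 × 24 / 0.65 = 7461 mg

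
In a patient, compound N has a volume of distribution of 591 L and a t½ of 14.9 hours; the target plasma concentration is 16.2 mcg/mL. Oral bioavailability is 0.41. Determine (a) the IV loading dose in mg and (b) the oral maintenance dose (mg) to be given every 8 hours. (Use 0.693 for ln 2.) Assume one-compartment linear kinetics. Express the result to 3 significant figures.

(a) 9570 mg; (b) 8690 mg

LD = Vd × C = 591.0 × 16.2 = 9574 mg
CL = 0.693 × Vd / t½ = 0.693 × 591.0 / 14.9 = 27.49 L/h
D = CL × Css × τ / F = 27.49 × 16.2 × 8 / 0.41 = 8690 mg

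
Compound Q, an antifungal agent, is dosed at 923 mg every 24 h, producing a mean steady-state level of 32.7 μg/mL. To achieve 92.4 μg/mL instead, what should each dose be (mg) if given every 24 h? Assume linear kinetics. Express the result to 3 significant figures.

With linear kinetics, Css is proportional to dose rate (D/τ) at fixed clearance.
D₂ = D₁ × (Css,target / Css,current) = 923 × 92.4/32.7 = 2608 mg

2610 mg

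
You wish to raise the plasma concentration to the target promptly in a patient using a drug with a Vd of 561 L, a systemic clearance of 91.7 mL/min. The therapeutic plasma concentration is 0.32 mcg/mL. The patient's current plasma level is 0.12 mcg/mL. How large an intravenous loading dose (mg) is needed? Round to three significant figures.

LD is governed by Vd — clearance does not enter the loading-dose calculation.
Concentration deficit ΔC = 0.32 − 0.12 = 0.2000 mg/L
LD = Vd × ΔC = 561.0 × 0.2000 = 112.2 mg

112 mg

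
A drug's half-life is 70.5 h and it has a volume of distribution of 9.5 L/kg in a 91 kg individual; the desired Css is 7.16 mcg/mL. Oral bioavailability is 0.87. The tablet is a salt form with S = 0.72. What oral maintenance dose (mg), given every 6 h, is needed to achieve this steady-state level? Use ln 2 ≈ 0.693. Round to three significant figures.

583 mg

Vd(total) = 91 kg × 9.5 L/kg = 864.5 L
k = 0.693/70.5 = 0.009830 h⁻¹, so CL = k·Vd = 0.009830 × 864.5 = 8.498 L/h
D = CL × Css × τ / F / S = 8.498 × 7.16 × 6 / 0.87 / 0.72 = 582.8 mg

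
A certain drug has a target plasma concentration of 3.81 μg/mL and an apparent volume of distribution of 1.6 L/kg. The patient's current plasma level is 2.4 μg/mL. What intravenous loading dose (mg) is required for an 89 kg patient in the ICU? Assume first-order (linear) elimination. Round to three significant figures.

201 mg

Total Vd = 1.6 × 89 = 142.4 L
Concentration deficit ΔC = 3.81 − 2.4 = 1.410 mg/L
LD = Vd × ΔC = 142.4 × 1.410 = 200.8 mg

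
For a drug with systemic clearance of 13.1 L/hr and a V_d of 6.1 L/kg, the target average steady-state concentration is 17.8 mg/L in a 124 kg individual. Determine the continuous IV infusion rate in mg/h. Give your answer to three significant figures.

233 mg/h

At steady state, infusion rate equals elimination rate: rate in = CL × Css.
Infusion rate = CL · Css = 13.10 L/h × 17.8 mg/L = 233.2 mg/h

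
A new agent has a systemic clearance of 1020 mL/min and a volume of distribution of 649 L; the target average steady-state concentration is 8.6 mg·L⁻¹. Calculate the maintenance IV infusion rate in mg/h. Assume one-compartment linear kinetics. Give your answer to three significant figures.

Convert clearance: 1020 mL/min × 60 min/h ÷ 1000 mL/L = 61.20 L/h
Maintenance depends on clearance, not Vd — rate in must match rate out.
Rate = CL × Css = 61.20 × 8.6 = 526.3 mg/h

526 mg/h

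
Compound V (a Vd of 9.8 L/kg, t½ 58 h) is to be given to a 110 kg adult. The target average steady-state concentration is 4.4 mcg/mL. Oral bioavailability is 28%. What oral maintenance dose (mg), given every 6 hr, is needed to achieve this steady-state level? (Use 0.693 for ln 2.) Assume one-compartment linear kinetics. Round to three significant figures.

1210 mg

Total Vd = 9.8 × 110 = 1078 L
CL = 0.693 × Vd / t½ = 0.693 × 1078 / 58 = 12.88 L/h
D = CL × Css × τ / F = 12.88 × 4.4 × 6 / 0.28 = 1214 mg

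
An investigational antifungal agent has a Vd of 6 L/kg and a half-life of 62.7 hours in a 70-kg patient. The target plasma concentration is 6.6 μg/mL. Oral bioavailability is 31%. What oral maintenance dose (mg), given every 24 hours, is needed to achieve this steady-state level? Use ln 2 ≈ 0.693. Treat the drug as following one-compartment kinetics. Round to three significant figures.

Vd = 6 L/kg × 70 kg = 420.0 L
k = 0.693/62.7 = 0.01105 h⁻¹, so CL = k·Vd = 0.01105 × 420.0 = 4.641 L/h
D = CL × Css × τ / F = 4.641 × 6.6 × 24 / 0.31 = 2371 mg

2370 mg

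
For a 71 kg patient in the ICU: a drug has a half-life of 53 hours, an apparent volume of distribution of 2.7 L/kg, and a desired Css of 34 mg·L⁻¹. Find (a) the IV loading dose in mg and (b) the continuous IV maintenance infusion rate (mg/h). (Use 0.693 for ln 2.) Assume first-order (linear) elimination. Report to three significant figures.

(a) 6520 mg; (b) 85.2 mg/h

Total Vd = 2.7 × 71 = 191.7 L
LD = Vd × C = 191.7 × 34 = 6518 mg
CL = 0.693 × Vd / t½ = 0.693 × 191.7 / 53 = 2.507 L/h
Infusion rate = CL × Css = 2.507 × 34 = 85.24 mg/h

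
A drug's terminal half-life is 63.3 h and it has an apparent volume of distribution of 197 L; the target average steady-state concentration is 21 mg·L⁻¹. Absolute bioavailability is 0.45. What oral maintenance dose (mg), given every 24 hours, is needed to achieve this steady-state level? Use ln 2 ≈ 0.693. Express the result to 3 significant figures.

CL = ln 2 · Vd / t½ = 0.693 × 197.0 / 63.3 = 2.157 L/h
D = CL × Css × τ / F = 2.157 × 21 × 24 / 0.45 = 2416 mg

2420 mg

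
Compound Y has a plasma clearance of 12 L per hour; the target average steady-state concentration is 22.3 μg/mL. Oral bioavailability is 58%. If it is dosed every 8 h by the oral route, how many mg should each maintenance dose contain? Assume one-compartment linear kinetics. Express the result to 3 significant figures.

D = CL × Css × τ / F = 12.00 × 22.3 × 8 / 0.58 = 3691 mg

3690 mg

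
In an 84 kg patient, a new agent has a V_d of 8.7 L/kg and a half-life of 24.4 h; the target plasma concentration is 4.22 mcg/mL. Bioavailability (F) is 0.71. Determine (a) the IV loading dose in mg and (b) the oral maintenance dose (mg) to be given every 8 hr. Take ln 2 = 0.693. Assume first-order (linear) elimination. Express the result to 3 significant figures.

(a) 3080 mg; (b) 987 mg

Vd(total) = 84 kg × 8.7 L/kg = 730.8 L
LD = Vd × C = 730.8 × 4.22 = 3084 mg
CL = 0.693 × Vd / t½ = 0.693 × 730.8 / 24.4 = 20.76 L/h
D = CL × Css × τ / F = 20.76 × 4.22 × 8 / 0.71 = 987.1 mg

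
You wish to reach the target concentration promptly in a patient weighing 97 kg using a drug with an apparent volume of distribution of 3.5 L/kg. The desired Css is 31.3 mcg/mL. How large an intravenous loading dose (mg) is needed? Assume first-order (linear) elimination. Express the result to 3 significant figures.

Vd(total) = 97 kg × 3.5 L/kg = 339.5 L
LD = Vd × C = 339.5 × 31.30 = 10630 mg

10600 mg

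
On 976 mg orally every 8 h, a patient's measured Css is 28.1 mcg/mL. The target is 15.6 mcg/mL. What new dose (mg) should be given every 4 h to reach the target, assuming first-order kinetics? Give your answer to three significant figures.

With linear kinetics, Css is proportional to dose rate (D/τ) at fixed clearance.
D₂ = D₁ × (Css,target / Css,current) × (τ₂/τ₁) = 976 × (15.6/28.1) × (4/8) = 270.9 mg

271 mg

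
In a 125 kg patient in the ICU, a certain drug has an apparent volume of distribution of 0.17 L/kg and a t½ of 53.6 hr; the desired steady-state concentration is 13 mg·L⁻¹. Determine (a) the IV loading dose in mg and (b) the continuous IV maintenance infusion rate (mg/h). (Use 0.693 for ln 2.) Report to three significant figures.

Total Vd = 0.17 × 125 = 21.25 L
LD = Vd × C = 21.25 × 13 = 276.3 mg
CL = 0.693 × Vd / t½ = 0.693 × 21.25 / 53.6 = 0.2747 L/h
Infusion rate = CL × Css = 0.2747 × 13 = 3.571 mg/h

(a) 276 mg; (b) 3.57 mg/h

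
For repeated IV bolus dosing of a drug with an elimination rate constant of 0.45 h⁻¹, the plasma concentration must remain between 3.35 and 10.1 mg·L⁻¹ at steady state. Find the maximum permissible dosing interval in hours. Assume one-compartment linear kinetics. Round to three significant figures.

2.45 h

Between IV bolus doses, concentration decays as C = C₀·e^(−kτ), so C_peak/C_trough = e^(kτ).
τ_max = ln(C_peak/C_trough) / k = ln(10.1/3.35) / 0.4500 = 1.104 / 0.4500 = 2.453 h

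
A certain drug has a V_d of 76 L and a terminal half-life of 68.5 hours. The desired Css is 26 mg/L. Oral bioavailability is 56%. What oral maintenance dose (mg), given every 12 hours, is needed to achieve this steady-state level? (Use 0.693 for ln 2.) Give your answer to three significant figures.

CL = ln 2 · Vd / t½ = 0.693 × 76.00 / 68.5 = 0.7689 L/h
D = CL × Css × τ / F = 0.7689 × 26 × 12 / 0.56 = 428.4 mg

428 mg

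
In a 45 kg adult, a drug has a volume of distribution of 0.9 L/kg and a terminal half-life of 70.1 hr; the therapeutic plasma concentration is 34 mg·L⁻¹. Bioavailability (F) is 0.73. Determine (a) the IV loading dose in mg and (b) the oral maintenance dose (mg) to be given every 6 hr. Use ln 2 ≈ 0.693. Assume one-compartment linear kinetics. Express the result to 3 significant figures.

Vd = 0.9 L/kg × 45 kg = 40.50 L
LD = Vd × C = 40.50 × 34 = 1377 mg
CL = 0.693 × Vd / t½ = 0.693 × 40.50 / 70.1 = 0.4004 L/h
D = CL × Css × τ / F = 0.4004 × 34 × 6 / 0.73 = 111.9 mg

(a) 1380 mg; (b) 112 mg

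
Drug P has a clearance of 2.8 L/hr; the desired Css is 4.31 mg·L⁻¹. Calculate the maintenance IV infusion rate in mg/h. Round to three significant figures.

12.1 mg/h

R₀ = 2.800 × 4.31 = 12.07 mg/h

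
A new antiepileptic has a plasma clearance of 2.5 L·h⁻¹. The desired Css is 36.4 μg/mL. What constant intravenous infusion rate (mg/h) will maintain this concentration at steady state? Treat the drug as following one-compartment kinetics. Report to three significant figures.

91.0 mg/h

R₀ = 2.500 × 36.4 = 91.00 mg/h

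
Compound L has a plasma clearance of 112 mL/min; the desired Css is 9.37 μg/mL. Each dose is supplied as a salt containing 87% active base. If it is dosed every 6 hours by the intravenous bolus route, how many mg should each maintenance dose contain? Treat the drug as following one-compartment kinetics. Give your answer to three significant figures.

434 mg

CL = 112 mL/min = 112 × 0.06 = 6.720 L/h
D = CL × Css × τ / S = 6.720 × 9.37 × 6 / 0.87 = 434.3 mg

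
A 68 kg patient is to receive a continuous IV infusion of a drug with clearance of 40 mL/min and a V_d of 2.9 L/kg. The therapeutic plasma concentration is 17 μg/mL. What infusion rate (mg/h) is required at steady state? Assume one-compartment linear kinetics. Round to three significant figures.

40.8 mg/h

CL = 40 mL/min × 60/1000 = 2.400 L/h
Infusion rate = CL · Css = 2.400 L/h × 17 mg/L = 40.80 mg/h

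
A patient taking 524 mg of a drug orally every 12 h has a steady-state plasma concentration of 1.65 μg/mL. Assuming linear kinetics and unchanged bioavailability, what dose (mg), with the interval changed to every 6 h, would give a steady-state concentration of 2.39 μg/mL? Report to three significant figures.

380 mg

With linear kinetics, Css is proportional to dose rate (D/τ) at fixed clearance.
D₂ = D₁ × (Css,target / Css,current) × (τ₂/τ₁) = 524 × (2.39/1.65) × (6/12) = 379.5 mg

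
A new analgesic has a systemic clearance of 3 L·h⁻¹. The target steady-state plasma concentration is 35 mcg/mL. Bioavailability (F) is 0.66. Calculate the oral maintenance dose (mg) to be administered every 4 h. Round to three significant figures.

636 mg

At steady state, dose per interval replaces the amount cleared in that interval: F·D/τ = CL·Css.
D = CL × Css × τ / F = 3.000 × 35 × 4 / 0.66 = 636.4 mg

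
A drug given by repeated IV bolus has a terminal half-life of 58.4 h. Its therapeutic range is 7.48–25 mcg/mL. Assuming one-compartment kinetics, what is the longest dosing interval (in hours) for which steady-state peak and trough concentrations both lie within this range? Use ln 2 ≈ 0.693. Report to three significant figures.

k = 0.693 / t½ = 0.693 / 58.4 = 0.01187 h⁻¹
Between IV bolus doses, concentration decays as C = C₀·e^(−kτ), so C_peak/C_trough = e^(kτ).
τ_max = ln(C_peak/C_trough) / k = ln(25/7.48) / 0.01187 = 1.207 / 0.01187 = 101.7 h

102 h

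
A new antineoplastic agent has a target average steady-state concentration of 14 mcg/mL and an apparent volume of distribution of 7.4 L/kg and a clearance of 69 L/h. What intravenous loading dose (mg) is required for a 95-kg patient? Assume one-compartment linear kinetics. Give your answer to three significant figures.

9840 mg

Total Vd = 7.4 × 95 = 703.0 L
The loading dose fills Vd to the target concentration.
LD = Vd × C = 703.0 × 14.00 = 9842 mg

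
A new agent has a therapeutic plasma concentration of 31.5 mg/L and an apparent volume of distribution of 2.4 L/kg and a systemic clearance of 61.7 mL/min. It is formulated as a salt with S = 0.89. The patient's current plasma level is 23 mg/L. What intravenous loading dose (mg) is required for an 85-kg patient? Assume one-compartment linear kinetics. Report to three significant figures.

1950 mg

Vd = 2.4 L/kg × 85 kg = 204.0 L
Concentration deficit ΔC = 31.5 − 23 = 8.500 mg/L
LD = Vd × ΔC / S = 204.0 × 8.500 / 0.89 = 1948 mg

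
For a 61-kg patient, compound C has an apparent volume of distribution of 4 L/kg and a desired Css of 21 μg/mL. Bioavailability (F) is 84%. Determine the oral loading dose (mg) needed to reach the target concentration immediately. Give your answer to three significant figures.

Vd(total) = 61 kg × 4 L/kg = 244.0 L
The loading dose fills Vd to the target concentration.
LD = Vd × C / F = 244.0 × 21.00 / 0.84 = 6100 mg

6100 mg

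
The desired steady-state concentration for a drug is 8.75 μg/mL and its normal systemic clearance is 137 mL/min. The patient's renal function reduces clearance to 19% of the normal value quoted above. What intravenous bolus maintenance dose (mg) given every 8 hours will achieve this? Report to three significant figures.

CL = 137 mL/min × 60/1000 = 8.220 L/h
Patient clearance = 0.19 × 8.220 = 1.562 L/h
At steady state, dose per interval replaces the amount cleared in that interval: D/τ = CL·Css.
D = CL × Css × τ = 1.562 × 8.75 × 8 = 109.3 mg

109 mg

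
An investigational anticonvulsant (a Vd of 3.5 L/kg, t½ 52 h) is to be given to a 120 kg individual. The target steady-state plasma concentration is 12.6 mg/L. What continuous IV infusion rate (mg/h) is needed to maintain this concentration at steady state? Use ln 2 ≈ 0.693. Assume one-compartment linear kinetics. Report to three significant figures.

70.5 mg/h

Total Vd = 3.5 × 120 = 420.0 L
CL = ln 2 · Vd / t½ = 0.693 × 420.0 / 52 = 5.597 L/h
Infusion rate = CL × Css = 5.597 × 12.6 = 70.52 mg/h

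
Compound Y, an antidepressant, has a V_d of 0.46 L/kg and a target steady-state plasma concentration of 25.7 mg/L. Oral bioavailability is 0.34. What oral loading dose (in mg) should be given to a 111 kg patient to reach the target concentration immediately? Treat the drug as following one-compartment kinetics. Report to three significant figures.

3860 mg

Vd = 0.46 L/kg × 111 kg = 51.06 L
LD = Vd × C / F = 51.06 × 25.70 / 0.34 = 3860 mg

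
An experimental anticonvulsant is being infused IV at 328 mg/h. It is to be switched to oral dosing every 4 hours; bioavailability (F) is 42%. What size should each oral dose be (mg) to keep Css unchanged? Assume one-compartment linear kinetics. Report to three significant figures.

To maintain the same Css, the systemic dosing rate must be unchanged: F·D/τ = infusion rate.
D = rate × τ / F = 328 × 4 / 0.42 = 3124 mg

3120 mg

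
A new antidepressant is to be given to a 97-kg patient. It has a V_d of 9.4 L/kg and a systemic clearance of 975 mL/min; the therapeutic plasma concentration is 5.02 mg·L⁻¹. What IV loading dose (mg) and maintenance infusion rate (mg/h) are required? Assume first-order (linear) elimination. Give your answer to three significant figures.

Vd(total) = 97 kg × 9.4 L/kg = 911.8 L
Loading dose = Vd × C = 911.8 × 5.02 = 4577 mg
CL = 975 mL/min = 975 × 0.06 = 58.50 L/h
Maintenance: replace elimination → rate = CL × Css = 58.50 × 5.02 = 293.7 mg/h

(a) 4580 mg; (b) 294 mg/h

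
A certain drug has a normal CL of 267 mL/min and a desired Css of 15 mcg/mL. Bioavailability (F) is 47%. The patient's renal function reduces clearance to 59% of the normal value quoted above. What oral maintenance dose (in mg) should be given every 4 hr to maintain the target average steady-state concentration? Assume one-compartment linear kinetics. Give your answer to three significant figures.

1210 mg

Convert clearance: 267 mL/min × 60 min/h ÷ 1000 mL/L = 16.02 L/h
Patient clearance = 0.59 × 16.02 = 9.452 L/h
D = CL × Css × τ / F = 9.452 × 15 × 4 / 0.47 = 1207 mg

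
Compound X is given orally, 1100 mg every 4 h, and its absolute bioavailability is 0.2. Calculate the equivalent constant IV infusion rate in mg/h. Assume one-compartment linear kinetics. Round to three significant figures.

55.0 mg/h

Equivalent systemic input: infusion rate = F·D/τ.
Rate = 0.2 × 1100 / 4 = 55.00 mg/h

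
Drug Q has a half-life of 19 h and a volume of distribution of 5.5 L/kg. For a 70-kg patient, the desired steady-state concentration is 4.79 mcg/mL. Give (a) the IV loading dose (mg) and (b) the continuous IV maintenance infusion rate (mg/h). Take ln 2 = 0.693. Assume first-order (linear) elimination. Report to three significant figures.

Total Vd = 5.5 × 70 = 385.0 L
LD = Vd × C = 385.0 × 4.79 = 1844 mg
CL = 0.693 × Vd / t½ = 0.693 × 385.0 / 19 = 14.04 L/h
Infusion rate = CL × Css = 14.04 × 4.79 = 67.25 mg/h

(a) 1840 mg; (b) 67.3 mg/h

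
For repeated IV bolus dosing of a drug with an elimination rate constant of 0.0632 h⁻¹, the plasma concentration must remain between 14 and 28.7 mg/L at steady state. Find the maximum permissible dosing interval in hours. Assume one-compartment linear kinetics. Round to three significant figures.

Between IV bolus doses, concentration decays as C = C₀·e^(−kτ), so C_peak/C_trough = e^(kτ).
τ_max = ln(C_peak/C_trough) / k = ln(28.7/14) / 0.06320 = 0.7178 / 0.06320 = 11.36 h

11.4 h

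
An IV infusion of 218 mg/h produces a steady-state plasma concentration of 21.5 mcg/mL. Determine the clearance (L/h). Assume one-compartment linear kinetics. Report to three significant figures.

10.1 L/h

At steady state, infusion rate = CL × Css, so CL = rate / Css.
CL = 218 / 21.5 = 10.14 L/h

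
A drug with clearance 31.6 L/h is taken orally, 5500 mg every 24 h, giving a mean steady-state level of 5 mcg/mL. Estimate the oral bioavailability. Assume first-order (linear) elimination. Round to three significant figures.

F·D/τ = CL·Css at steady state → F = CL·Css·τ / D.
F = 31.6 × 5 × 24 / 5500 = 0.689

0.689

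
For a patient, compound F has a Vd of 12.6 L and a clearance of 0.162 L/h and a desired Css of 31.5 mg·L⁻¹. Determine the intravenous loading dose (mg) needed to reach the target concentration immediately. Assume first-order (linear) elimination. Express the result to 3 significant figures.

The loading dose fills Vd to the target concentration; clearance is irrelevant here.
LD = Vd × C = 12.60 × 31.50 = 396.9 mg

397 mg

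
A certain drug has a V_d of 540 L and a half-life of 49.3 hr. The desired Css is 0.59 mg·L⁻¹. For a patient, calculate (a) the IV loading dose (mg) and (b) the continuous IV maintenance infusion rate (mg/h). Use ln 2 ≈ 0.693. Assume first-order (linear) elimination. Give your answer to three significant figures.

LD = Vd × C = 540.0 × 0.59 = 318.6 mg
CL = 0.693 × Vd / t½ = 0.693 × 540.0 / 49.3 = 7.591 L/h
Infusion rate = CL × Css = 7.591 × 0.59 = 4.479 mg/h

(a) 319 mg; (b) 4.48 mg/h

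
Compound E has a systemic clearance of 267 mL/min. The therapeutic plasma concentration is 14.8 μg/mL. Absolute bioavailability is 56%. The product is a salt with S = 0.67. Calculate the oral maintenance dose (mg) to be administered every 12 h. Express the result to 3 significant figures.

CL = 267 mL/min × 60/1000 = 16.02 L/h
D = CL × Css × τ / F / S = 16.02 × 14.8 × 12 / 0.56 / 0.67 = 7583 mg

7580 mg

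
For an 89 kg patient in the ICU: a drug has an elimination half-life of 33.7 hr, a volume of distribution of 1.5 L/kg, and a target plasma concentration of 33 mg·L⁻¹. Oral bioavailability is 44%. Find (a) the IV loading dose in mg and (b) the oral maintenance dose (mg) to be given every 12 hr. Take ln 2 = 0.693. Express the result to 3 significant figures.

Total Vd = 1.5 × 89 = 133.5 L
LD = Vd × C = 133.5 × 33 = 4406 mg
CL = 0.693 × Vd / t½ = 0.693 × 133.5 / 33.7 = 2.745 L/h
D = CL × Css × τ / F = 2.745 × 33 × 12 / 0.44 = 2471 mg

(a) 4410 mg; (b) 2470 mg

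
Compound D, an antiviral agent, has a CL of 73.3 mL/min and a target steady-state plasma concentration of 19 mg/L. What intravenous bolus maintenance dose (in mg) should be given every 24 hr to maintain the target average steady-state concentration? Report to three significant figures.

2010 mg

CL = 73.3 mL/min = 73.3 × 0.06 = 4.398 L/h
D = CL × Css × τ = 4.398 × 19 × 24 = 2005 mg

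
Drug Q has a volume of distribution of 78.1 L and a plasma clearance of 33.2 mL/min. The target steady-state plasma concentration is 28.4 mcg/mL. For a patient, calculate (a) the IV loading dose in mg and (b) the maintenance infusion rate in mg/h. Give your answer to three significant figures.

(a) 2220 mg; (b) 56.6 mg/h

Loading dose = Vd × C = 78.10 × 28.4 = 2218 mg
Convert clearance: 33.2 mL/min × 60 min/h ÷ 1000 mL/L = 1.992 L/h
Infusion rate = 1.992 L/h × 28.4 mg/L = 56.57 mg/h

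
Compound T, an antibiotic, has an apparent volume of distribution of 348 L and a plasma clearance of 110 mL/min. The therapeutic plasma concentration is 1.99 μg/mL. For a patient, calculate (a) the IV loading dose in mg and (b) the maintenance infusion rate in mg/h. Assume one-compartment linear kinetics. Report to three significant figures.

Loading: fill Vd to C_target → 348.0 L × 1.99 mg/L = 692.5 mg
CL = 110 mL/min = 110 × 0.06 = 6.600 L/h
Maintenance: replace elimination → rate = CL × Css = 6.600 × 1.99 = 13.13 mg/h

(a) 693 mg; (b) 13.1 mg/h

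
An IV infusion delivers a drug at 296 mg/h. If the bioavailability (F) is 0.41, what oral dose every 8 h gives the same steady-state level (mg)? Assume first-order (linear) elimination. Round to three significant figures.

5780 mg

To maintain the same Css, the systemic dosing rate must be unchanged: F·D/τ = infusion rate.
D = rate × τ / F = 296 × 8 / 0.41 = 5776 mg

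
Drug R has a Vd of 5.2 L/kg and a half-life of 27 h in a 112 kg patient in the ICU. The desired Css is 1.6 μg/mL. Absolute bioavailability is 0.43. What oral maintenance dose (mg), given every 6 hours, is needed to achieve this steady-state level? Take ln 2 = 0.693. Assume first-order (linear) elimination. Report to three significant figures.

334 mg

Vd(total) = 112 kg × 5.2 L/kg = 582.4 L
CL = ln 2 · Vd / t½ = 0.693 × 582.4 / 27 = 14.95 L/h
D = CL × Css × τ / F = 14.95 × 1.6 × 6 / 0.43 = 333.8 mg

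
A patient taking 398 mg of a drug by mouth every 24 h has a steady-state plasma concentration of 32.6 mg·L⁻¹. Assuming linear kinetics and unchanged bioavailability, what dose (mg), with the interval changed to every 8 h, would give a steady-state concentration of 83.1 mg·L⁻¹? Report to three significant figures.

With linear kinetics, Css is proportional to dose rate (D/τ) at fixed clearance.
D₂ = D₁ × (Css,target / Css,current) × (τ₂/τ₁) = 398 × (83.1/32.6) × (8/24) = 338.2 mg

338 mg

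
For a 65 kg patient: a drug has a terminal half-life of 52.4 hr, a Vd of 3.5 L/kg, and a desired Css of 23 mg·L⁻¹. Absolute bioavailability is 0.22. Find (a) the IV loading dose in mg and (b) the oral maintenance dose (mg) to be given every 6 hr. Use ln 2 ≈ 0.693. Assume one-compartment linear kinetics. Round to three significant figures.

(a) 5230 mg; (b) 1890 mg

Total Vd = 3.5 × 65 = 227.5 L
LD = Vd × C = 227.5 × 23 = 5233 mg
CL = 0.693 × Vd / t½ = 0.693 × 227.5 / 52.4 = 3.009 L/h
D = CL × Css × τ / F = 3.009 × 23 × 6 / 0.22 = 1887 mg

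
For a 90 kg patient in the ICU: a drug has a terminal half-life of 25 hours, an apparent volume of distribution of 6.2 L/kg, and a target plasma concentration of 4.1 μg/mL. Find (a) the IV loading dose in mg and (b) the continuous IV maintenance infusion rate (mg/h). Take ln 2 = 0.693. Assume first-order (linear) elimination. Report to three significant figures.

(a) 2290 mg; (b) 63.4 mg/h

Vd = 6.2 L/kg × 90 kg = 558.0 L
LD = Vd × C = 558.0 × 4.1 = 2288 mg
CL = 0.693 × Vd / t½ = 0.693 × 558.0 / 25 = 15.47 L/h
Infusion rate = CL × Css = 15.47 × 4.1 = 63.43 mg/h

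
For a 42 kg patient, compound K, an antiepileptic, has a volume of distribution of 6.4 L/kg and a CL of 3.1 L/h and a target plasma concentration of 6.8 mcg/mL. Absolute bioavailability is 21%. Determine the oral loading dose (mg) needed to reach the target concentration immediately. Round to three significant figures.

Vd(total) = 42 kg × 6.4 L/kg = 268.8 L
LD = Vd × C / F = 268.8 × 6.800 / 0.21 = 8704 mg

8700 mg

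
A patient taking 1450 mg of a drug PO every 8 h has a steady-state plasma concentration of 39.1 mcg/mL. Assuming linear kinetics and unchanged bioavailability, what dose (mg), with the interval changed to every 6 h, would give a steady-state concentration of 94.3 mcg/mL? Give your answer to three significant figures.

For first-order elimination, Css ∝ F·D/(CL·τ); F and CL are unchanged, so Css ∝ D/τ.
D₂ = D₁ × (Css,target / Css,current) × (τ₂/τ₁) = 1450 × (94.3/39.1) × (6/8) = 2623 mg

2620 mg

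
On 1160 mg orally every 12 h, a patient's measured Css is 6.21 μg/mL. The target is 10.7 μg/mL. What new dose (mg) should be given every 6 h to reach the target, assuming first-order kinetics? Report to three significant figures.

999 mg

With linear kinetics, Css is proportional to dose rate (D/τ) at fixed clearance.
D₂ = D₁ × (Css,target / Css,current) × (τ₂/τ₁) = 1160 × (10.7/6.21) × (6/12) = 999.4 mg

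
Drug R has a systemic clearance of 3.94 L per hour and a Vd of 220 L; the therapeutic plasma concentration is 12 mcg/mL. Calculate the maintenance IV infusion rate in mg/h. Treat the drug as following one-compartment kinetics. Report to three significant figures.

Rate = CL × Css = 3.940 × 12 = 47.28 mg/h

47.3 mg/h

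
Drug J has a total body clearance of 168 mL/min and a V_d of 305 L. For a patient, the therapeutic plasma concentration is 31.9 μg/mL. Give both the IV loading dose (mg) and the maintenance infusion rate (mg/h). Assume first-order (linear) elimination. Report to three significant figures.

Loading dose = Vd × C = 305.0 × 31.9 = 9730 mg
CL = 168 mL/min × 60/1000 = 10.08 L/h
Infusion rate = 10.08 L/h × 31.9 mg/L = 321.6 mg/h

(a) 9730 mg; (b) 322 mg/h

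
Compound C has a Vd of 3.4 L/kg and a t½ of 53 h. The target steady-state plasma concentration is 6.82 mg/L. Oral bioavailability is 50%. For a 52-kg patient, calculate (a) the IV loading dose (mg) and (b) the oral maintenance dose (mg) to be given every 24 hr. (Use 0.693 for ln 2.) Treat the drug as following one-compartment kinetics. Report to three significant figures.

(a) 1210 mg; (b) 757 mg

Vd(total) = 52 kg × 3.4 L/kg = 176.8 L
LD = Vd × C = 176.8 × 6.82 = 1206 mg
CL = 0.693 × Vd / t½ = 0.693 × 176.8 / 53 = 2.312 L/h
D = CL × Css × τ / F = 2.312 × 6.82 × 24 / 0.5 = 756.9 mg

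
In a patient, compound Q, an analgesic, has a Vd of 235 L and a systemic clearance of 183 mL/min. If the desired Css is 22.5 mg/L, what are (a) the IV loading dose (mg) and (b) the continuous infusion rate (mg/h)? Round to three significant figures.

(a) 5290 mg; (b) 247 mg/h

LD = Vd · C_target = 235.0 × 22.5 = 5288 mg
CL = 183 mL/min × 60/1000 = 10.98 L/h
Infusion rate = 10.98 L/h × 22.5 mg/L = 247.1 mg/h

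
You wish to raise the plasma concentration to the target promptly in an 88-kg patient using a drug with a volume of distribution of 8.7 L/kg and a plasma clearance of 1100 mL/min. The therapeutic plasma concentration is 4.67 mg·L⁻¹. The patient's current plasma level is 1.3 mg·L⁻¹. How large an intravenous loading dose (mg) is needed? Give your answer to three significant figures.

2580 mg

Vd(total) = 88 kg × 8.7 L/kg = 765.6 L
Concentration deficit ΔC = 4.67 − 1.3 = 3.370 mg/L
LD = Vd × ΔC = 765.6 × 3.370 = 2580 mg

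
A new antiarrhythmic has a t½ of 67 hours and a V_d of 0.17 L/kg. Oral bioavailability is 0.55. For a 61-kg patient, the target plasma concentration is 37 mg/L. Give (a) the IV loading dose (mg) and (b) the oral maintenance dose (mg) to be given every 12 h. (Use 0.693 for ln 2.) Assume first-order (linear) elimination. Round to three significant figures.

(a) 384 mg; (b) 86.6 mg

Vd = 0.17 L/kg × 61 kg = 10.37 L
LD = Vd × C = 10.37 × 37 = 383.7 mg
CL = 0.693 × Vd / t½ = 0.693 × 10.37 / 67 = 0.1073 L/h
D = CL × Css × τ / F = 0.1073 × 37 × 12 / 0.55 = 86.62 mg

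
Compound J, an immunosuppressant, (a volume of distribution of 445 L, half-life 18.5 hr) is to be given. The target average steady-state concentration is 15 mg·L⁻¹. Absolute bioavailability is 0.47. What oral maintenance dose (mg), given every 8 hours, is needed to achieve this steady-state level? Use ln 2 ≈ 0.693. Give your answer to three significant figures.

CL = 0.693 × Vd / t½ = 0.693 × 445.0 / 18.5 = 16.67 L/h
D = CL × Css × τ / F = 16.67 × 15 × 8 / 0.47 = 4256 mg

4260 mg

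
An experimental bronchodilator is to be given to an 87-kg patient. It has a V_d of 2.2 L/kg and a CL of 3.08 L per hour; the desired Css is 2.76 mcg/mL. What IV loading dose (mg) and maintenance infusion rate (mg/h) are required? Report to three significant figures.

Vd(total) = 87 kg × 2.2 L/kg = 191.4 L
Loading dose = Vd × C = 191.4 × 2.76 = 528.3 mg
Maintenance infusion rate = CL × Css = 3.080 × 2.76 = 8.501 mg/h

(a) 528 mg; (b) 8.50 mg/h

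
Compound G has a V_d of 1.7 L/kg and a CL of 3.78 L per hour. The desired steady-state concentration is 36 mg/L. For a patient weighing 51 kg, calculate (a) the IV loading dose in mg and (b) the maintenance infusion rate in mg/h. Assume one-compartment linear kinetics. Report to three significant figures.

(a) 3120 mg; (b) 136 mg/h

Vd = 1.7 L/kg × 51 kg = 86.70 L
LD = Vd · C_target = 86.70 × 36 = 3121 mg
Infusion rate = 3.780 L/h × 36 mg/L = 136.1 mg/h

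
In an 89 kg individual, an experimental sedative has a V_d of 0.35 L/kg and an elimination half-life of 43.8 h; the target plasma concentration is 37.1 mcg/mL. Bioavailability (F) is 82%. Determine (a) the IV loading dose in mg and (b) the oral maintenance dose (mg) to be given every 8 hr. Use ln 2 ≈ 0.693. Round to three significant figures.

Vd = 0.35 L/kg × 89 kg = 31.15 L
LD = Vd × C = 31.15 × 37.1 = 1156 mg
CL = 0.693 × Vd / t½ = 0.693 × 31.15 / 43.8 = 0.4929 L/h
D = CL × Css × τ / F = 0.4929 × 37.1 × 8 / 0.82 = 178.4 mg

(a) 1160 mg; (b) 178 mg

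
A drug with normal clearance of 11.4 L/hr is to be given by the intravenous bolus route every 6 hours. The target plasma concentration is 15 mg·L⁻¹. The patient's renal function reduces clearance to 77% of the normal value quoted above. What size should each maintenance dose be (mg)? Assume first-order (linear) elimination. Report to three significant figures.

Patient clearance = 0.77 × 11.40 = 8.778 L/h
D = CL × Css × τ = 8.778 × 15 × 6 = 790.0 mg

790 mg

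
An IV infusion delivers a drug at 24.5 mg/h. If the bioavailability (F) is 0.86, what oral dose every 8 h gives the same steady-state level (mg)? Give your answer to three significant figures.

228 mg

To maintain the same Css, the systemic dosing rate must be unchanged: F·D/τ = infusion rate.
D = rate × τ / F = 24.5 × 8 / 0.86 = 227.9 mg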